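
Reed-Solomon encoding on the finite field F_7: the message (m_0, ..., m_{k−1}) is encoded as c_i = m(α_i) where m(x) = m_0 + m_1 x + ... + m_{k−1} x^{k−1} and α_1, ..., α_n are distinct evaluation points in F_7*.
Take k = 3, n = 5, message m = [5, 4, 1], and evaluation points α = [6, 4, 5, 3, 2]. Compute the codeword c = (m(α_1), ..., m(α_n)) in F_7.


c = [2, 2, 1, 5, 3]

Message polynomial: m(x) = 5 + 4·x + 1·x^2 (mod 7).
For each evaluation point α_i, compute m(α_i) mod 7:
  α_1 = 6: Horner steps 1 → 3 → 2, so m(6) = 2.
  α_2 = 4: Horner steps 1 → 1 → 2, so m(4) = 2.
  α_3 = 5: Horner steps 1 → 2 → 1, so m(5) = 1.
  α_4 = 3: Horner steps 1 → 0 → 5, so m(3) = 5.
  α_5 = 2: Horner steps 1 → 6 → 3, so m(2) = 3.
Codeword c = [2, 2, 1, 5, 3] ∈ F_7^5.


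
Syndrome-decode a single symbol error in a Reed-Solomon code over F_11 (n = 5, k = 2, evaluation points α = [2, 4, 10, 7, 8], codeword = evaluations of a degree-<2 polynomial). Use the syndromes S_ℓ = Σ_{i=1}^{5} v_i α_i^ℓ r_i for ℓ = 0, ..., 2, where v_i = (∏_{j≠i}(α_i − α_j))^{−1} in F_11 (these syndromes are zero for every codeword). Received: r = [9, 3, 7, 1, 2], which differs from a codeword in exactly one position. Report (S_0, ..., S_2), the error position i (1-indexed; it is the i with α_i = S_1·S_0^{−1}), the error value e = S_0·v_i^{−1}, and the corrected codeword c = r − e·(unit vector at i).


S = (7, 5, 2), error at position 4, error magnitude e = 7, c = [9, 3, 7, 5, 2].

Step 1: column multipliers v_i = (∏_{j≠i}(α_i − α_j))^{−1} mod 11.
  i = 1 (α = 2): (2−4)(2−10)(2−7)(2−8) = (−2)·(−8)·(−5)·(−6) = 480 ≡ 7, so v_1 = 7^{−1} = 8 (mod 11).
  i = 2 (α = 4): (4−2)(4−10)(4−7)(4−8) = 2·(−6)·(−3)·(−4) = −144 ≡ 10, so v_2 = 10^{−1} = 10 (mod 11).
  i = 3 (α = 10): (10−2)(10−4)(10−7)(10−8) = 8·6·3·2 = 288 ≡ 2, so v_3 = 2^{−1} = 6 (mod 11).
  i = 4 (α = 7): (7−2)(7−4)(7−10)(7−8) = 5·3·(−3)·(−1) = 45 ≡ 1, so v_4 = 1^{−1} = 1 (mod 11).
  i = 5 (α = 8): (8−2)(8−4)(8−10)(8−7) = 6·4·(−2)·1 = −48 ≡ 7, so v_5 = 7^{−1} = 8 (mod 11).
  v = [8, 10, 6, 1, 8].
Step 2: syndromes of r = [9, 3, 7, 1, 2] (all sums mod 11).
  S_0 = Σ v_i r_i = 8·9 + 10·3 + 6·7 + 1·1 + 8·2 = 161 ≡ 7.
  S_1 = Σ v_i α_i r_i = 8·2·9 + 10·4·3 + 6·10·7 + 1·7·1 + 8·8·2 = 819 ≡ 5.
  α_i^2 mod 11 = [4, 5, 1, 5, 9].
  S_2 = Σ v_i α_i^2 r_i = 8·4·9 + 10·5·3 + 6·1·7 + 1·5·1 + 8·9·2 = 629 ≡ 2.
  S = (7, 5, 2) ≠ 0, so r is not a codeword (an error is present).
Step 3: locate the error. For a single error e at position i, S_ℓ = v_i·e·α_i^ℓ, so α_err = S_1/S_0.
  S_0^{−1} = 7^{−1} = 8 (mod 11), so α_err = 5·8 = 40 ≡ 7 = α_4. Error position i = 4.
  Consistency check: S_2/S_1 = 2·9 = 18 ≡ 7 = α_err ✓ (single-error assumption holds).
Step 4: error magnitude e = S_0/v_4 = S_0·∏_{j≠4}(α_4 − α_j) = 7·1 = 7 ≡ 7 (mod 11).
Step 5: correct position 4: c_4 = r_4 − e = 1 − 7 ≡ 5 (mod 11). Hence c = [9, 3, 7, 5, 2].
  Check: interpolating c through the α_i gives m(x) = 4 + 8·x (degree < 2) with m(α_i) = c_i for every i, so c is indeed a codeword.


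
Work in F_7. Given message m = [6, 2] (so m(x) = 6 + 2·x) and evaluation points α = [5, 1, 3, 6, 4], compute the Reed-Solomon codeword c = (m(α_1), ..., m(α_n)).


c = [2, 1, 5, 4, 0]

Message polynomial: m(x) = 6 + 2·x (mod 7).
For each evaluation point α_i, compute m(α_i) mod 7:
  α_1 = 5: Horner steps 2 → 2, so m(5) = 2.
  α_2 = 1: Horner steps 2 → 1, so m(1) = 1.
  α_3 = 3: Horner steps 2 → 5, so m(3) = 5.
  α_4 = 6: Horner steps 2 → 4, so m(6) = 4.
  α_5 = 4: Horner steps 2 → 0, so m(4) = 0.
Codeword c = [2, 1, 5, 4, 0] ∈ F_7^5.


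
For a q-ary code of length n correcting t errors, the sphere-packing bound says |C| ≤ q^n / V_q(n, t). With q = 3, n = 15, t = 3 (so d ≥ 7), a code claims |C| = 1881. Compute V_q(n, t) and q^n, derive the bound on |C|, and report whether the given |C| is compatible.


V_q(n, t) = 4091, q^n = 14348907, Hamming bound = 3507, |C| = 1881 ≤ bound (satisfied).

Step 1: Compute V_q(n, t) = Σ_{j=0}^3 C(n, j) (q−1)^j.
  j = 0: C(15,0)·(2)^0 = 1·1 = 1.
  j = 1: C(15,1)·(2)^1 = 15·2 = 30.
  j = 2: C(15,2)·(2)^2 = 105·4 = 420.
  j = 3: C(15,3)·(2)^3 = 455·8 = 3640.
  V_q(n, t) = 1 + 30 + 420 + 3640 = 4091.
Step 2: q^n = 3^15 = 14348907.
Step 3: Hamming bound ⌊q^n / V_q(n,t)⌋ = ⌊14348907/4091⌋ = 3507.
Step 4: Compare |C| = 1881 to 3507: satisfied.
The claimed |C| lies below the Hamming bound.


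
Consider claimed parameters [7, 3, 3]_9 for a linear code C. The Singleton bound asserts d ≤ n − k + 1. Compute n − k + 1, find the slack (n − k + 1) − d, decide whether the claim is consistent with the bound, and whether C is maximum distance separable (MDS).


Singleton RHS = n − k + 1 = 5, slack = 2, bound satisfied, not MDS.

Singleton bound: d ≤ n − k + 1.
Here n = 7, k = 3, so n − k + 1 = 5.
Given d = 3, check d ≤ 5: YES.
Slack = (n − k + 1) − d = 2.
The code is NOT MDS (slack = 2 > 0).
Description: the claimed parameters are [7, 3, 3]_9; such a code would be non-MDS.


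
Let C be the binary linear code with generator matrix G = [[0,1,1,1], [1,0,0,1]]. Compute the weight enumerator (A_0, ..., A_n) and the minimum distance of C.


Weight distribution: A_0 = 1, A_2 = 1, A_3 = 2. Minimum distance d = 2.

Enumerate all 2^2 = 4 messages m ∈ F_2^2.
For each, compute codeword c = mG in F_2^4, then tally its weight.
  m = 00 → c = 0000, weight = 0.
  m = 10 → c = 0111, weight = 3.
  m = 01 → c = 1001, weight = 2.
  m = 11 → c = 1110, weight = 3.
Tally weights:
  weight 0: 1 codewords.
  weight 2: 1 codewords.
  weight 3: 2 codewords.
Minimum distance d = smallest w > 0 with A_w > 0 = 2.
Sanity: Σ A_w = 4 = 2^2 = 4 ✓.


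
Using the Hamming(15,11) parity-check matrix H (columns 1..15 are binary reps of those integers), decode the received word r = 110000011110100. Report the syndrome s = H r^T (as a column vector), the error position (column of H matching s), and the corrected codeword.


s = (1, 1, 1, 0)^T, error position = 14, corrected codeword c = 110000011110110

Compute s = H r^T mod 2 one row at a time:
  s_1 = 1 + 1 + 1 + 1 + 0 + 1 + 0 + 0 = 5 ≡ 1 (mod 2).
  s_2 = 0 + 0 + 0 + 0 + 0 + 1 + 0 + 0 = 1 ≡ 1 (mod 2).
  s_3 = 1 + 0 + 0 + 0 + 1 + 1 + 0 + 0 = 3 ≡ 1 (mod 2).
  s_4 = 1 + 0 + 0 + 0 + 1 + 1 + 1 + 0 = 4 ≡ 0 (mod 2).
s = (1, 1, 1, 0)^T — this equals column 14 of H (binary 1110), so error is at position 14.
Correct: flip bit 14 of r = 110000011110100 to get c = 110000011110110.


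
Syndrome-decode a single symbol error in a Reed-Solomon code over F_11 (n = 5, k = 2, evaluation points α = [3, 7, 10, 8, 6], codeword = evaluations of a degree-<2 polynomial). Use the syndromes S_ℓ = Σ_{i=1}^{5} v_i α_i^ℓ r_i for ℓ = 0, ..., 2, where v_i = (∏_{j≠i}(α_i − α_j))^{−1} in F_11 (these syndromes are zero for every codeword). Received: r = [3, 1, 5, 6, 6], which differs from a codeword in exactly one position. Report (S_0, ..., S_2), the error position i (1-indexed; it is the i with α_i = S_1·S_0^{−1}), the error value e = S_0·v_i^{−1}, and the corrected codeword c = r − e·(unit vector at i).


S = (6, 3, 7), error at position 5, error magnitude e = 10, c = [3, 1, 5, 6, 7].

Step 1: column multipliers v_i = (∏_{j≠i}(α_i − α_j))^{−1} mod 11.
  i = 1 (α = 3): (3−7)(3−10)(3−8)(3−6) = (−4)·(−7)·(−5)·(−3) = 420 ≡ 2, so v_1 = 2^{−1} = 6 (mod 11).
  i = 2 (α = 7): (7−3)(7−10)(7−8)(7−6) = 4·(−3)·(−1)·1 = 12 ≡ 1, so v_2 = 1^{−1} = 1 (mod 11).
  i = 3 (α = 10): (10−3)(10−7)(10−8)(10−6) = 7·3·2·4 = 168 ≡ 3, so v_3 = 3^{−1} = 4 (mod 11).
  i = 4 (α = 8): (8−3)(8−7)(8−10)(8−6) = 5·1·(−2)·2 = −20 ≡ 2, so v_4 = 2^{−1} = 6 (mod 11).
  i = 5 (α = 6): (6−3)(6−7)(6−10)(6−8) = 3·(−1)·(−4)·(−2) = −24 ≡ 9, so v_5 = 9^{−1} = 5 (mod 11).
  v = [6, 1, 4, 6, 5].
Step 2: syndromes of r = [3, 1, 5, 6, 6] (all sums mod 11).
  S_0 = Σ v_i r_i = 6·3 + 1·1 + 4·5 + 6·6 + 5·6 = 105 ≡ 6.
  S_1 = Σ v_i α_i r_i = 6·3·3 + 1·7·1 + 4·10·5 + 6·8·6 + 5·6·6 = 729 ≡ 3.
  α_i^2 mod 11 = [9, 5, 1, 9, 3].
  S_2 = Σ v_i α_i^2 r_i = 6·9·3 + 1·5·1 + 4·1·5 + 6·9·6 + 5·3·6 = 601 ≡ 7.
  S = (6, 3, 7) ≠ 0, so r is not a codeword (an error is present).
Step 3: locate the error. For a single error e at position i, S_ℓ = v_i·e·α_i^ℓ, so α_err = S_1/S_0.
  S_0^{−1} = 6^{−1} = 2 (mod 11), so α_err = 3·2 = 6 ≡ 6 = α_5. Error position i = 5.
  Consistency check: S_2/S_1 = 7·4 = 28 ≡ 6 = α_err ✓ (single-error assumption holds).
Step 4: error magnitude e = S_0/v_5 = S_0·∏_{j≠5}(α_5 − α_j) = 6·9 = 54 ≡ 10 (mod 11).
Step 5: correct position 5: c_5 = r_5 − e = 6 − 10 ≡ 7 (mod 11). Hence c = [3, 1, 5, 6, 7].
  Check: interpolating c through the α_i gives m(x) = 10 + 5·x (degree < 2) with m(α_i) = c_i for every i, so c is indeed a codeword.


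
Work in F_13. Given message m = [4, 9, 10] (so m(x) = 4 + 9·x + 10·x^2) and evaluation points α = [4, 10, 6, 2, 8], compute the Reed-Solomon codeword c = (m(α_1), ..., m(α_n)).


c = [5, 2, 2, 10, 1]

Message polynomial: m(x) = 4 + 9·x + 10·x^2 (mod 13).
For each evaluation point α_i, compute m(α_i) mod 13:
  α_1 = 4: Horner steps 10 → 10 → 5, so m(4) = 5.
  α_2 = 10: Horner steps 10 → 5 → 2, so m(10) = 2.
  α_3 = 6: Horner steps 10 → 4 → 2, so m(6) = 2.
  α_4 = 2: Horner steps 10 → 3 → 10, so m(2) = 10.
  α_5 = 8: Horner steps 10 → 11 → 1, so m(8) = 1.
Codeword c = [5, 2, 2, 10, 1] ∈ F_13^5.


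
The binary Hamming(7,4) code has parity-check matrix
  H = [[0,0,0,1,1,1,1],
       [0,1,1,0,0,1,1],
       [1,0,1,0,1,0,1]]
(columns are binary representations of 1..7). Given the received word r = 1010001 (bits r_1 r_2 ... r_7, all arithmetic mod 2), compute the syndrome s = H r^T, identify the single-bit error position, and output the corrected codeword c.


s = (1, 0, 1)^T, error position = 5, corrected codeword c = 1010101

Compute s = H r^T mod 2 one row at a time:
  s_1 = 0 + 0 + 0 + 1 = 1 ≡ 1 (mod 2).
  s_2 = 0 + 1 + 0 + 1 = 2 ≡ 0 (mod 2).
  s_3 = 1 + 1 + 0 + 1 = 3 ≡ 1 (mod 2).
s = (1, 0, 1)^T — this equals column 5 of H (binary 101), so error is at position 5.
Correct: flip bit 5 of r = 1010001 to get c = 1010101.


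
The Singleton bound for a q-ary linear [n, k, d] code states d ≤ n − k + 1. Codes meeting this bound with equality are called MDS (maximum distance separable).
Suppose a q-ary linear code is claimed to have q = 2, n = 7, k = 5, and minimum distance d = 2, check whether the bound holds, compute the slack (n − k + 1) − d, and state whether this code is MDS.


Singleton RHS = n − k + 1 = 3, slack = 1, bound satisfied, not MDS.

Singleton bound: d ≤ n − k + 1.
Here n = 7, k = 5, so n − k + 1 = 3.
Given d = 2, check d ≤ 3: YES.
Slack = (n − k + 1) − d = 1.
The code is NOT MDS (slack = 1 > 0).
Description: the claimed parameters are [7, 5, 2]_2; such a code would be non-MDS.


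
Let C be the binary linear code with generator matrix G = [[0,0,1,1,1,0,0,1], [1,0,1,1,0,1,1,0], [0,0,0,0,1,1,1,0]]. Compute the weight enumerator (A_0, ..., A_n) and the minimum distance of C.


Weight distribution: A_0 = 1, A_2 = 1, A_3 = 1, A_4 = 2, A_5 = 3. Minimum distance d = 2.

Enumerate all 2^3 = 8 messages m ∈ F_2^3.
For each, compute codeword c = mG in F_2^8, then tally its weight.
  m = 000 → c = 00000000, weight = 0.
  m = 100 → c = 00111001, weight = 4.
  m = 010 → c = 10110110, weight = 5.
  m = 110 → c = 10001111, weight = 5.
  m = 001 → c = 00001110, weight = 3.
  m = 101 → c = 00110111, weight = 5.
  m = 011 → c = 10111000, weight = 4.
  m = 111 → c = 10000001, weight = 2.
Tally weights:
  weight 0: 1 codewords.
  weight 2: 1 codewords.
  weight 3: 1 codewords.
  weight 4: 2 codewords.
  weight 5: 3 codewords.
Minimum distance d = smallest w > 0 with A_w > 0 = 2.
Sanity: Σ A_w = 8 = 2^3 = 8 ✓.


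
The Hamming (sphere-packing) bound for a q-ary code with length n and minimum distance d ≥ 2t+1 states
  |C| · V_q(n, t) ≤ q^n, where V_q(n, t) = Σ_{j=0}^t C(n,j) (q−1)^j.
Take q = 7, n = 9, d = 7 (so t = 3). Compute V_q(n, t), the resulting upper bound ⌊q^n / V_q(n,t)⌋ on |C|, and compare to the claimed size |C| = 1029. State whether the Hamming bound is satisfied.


V_q(n, t) = 19495, q^n = 40353607, Hamming bound = 2069, |C| = 1029 ≤ bound (satisfied).

Step 1: Compute V_q(n, t) = Σ_{j=0}^3 C(n, j) (q−1)^j.
  j = 0: C(9,0)·(6)^0 = 1·1 = 1.
  j = 1: C(9,1)·(6)^1 = 9·6 = 54.
  j = 2: C(9,2)·(6)^2 = 36·36 = 1296.
  j = 3: C(9,3)·(6)^3 = 84·216 = 18144.
  V_q(n, t) = 1 + 54 + 1296 + 18144 = 19495.
Step 2: q^n = 7^9 = 40353607.
Step 3: Hamming bound ⌊q^n / V_q(n,t)⌋ = ⌊40353607/19495⌋ = 2069.
Step 4: Compare |C| = 1029 to 2069: satisfied.
The claimed |C| lies below the Hamming bound.


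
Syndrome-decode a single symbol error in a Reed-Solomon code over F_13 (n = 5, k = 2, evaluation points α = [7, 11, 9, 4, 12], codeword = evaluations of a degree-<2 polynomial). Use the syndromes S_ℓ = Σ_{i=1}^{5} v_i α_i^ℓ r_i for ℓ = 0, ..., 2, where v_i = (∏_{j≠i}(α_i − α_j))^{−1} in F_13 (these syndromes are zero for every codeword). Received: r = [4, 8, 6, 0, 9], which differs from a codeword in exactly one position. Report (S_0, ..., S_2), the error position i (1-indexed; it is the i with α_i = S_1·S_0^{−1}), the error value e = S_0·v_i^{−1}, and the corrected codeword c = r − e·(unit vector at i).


S = (8, 6, 11), error at position 4, error magnitude e = 12, c = [4, 8, 6, 1, 9].

Step 1: column multipliers v_i = (∏_{j≠i}(α_i − α_j))^{−1} mod 13.
  i = 1 (α = 7): (7−11)(7−9)(7−4)(7−12) = (−4)·(−2)·3·(−5) = −120 ≡ 10, so v_1 = 10^{−1} = 4 (mod 13).
  i = 2 (α = 11): (11−7)(11−9)(11−4)(11−12) = 4·2·7·(−1) = −56 ≡ 9, so v_2 = 9^{−1} = 3 (mod 13).
  i = 3 (α = 9): (9−7)(9−11)(9−4)(9−12) = 2·(−2)·5·(−3) = 60 ≡ 8, so v_3 = 8^{−1} = 5 (mod 13).
  i = 4 (α = 4): (4−7)(4−11)(4−9)(4−12) = (−3)·(−7)·(−5)·(−8) = 840 ≡ 8, so v_4 = 8^{−1} = 5 (mod 13).
  i = 5 (α = 12): (12−7)(12−11)(12−9)(12−4) = 5·1·3·8 = 120 ≡ 3, so v_5 = 3^{−1} = 9 (mod 13).
  v = [4, 3, 5, 5, 9].
Step 2: syndromes of r = [4, 8, 6, 0, 9] (all sums mod 13).
  S_0 = Σ v_i r_i = 4·4 + 3·8 + 5·6 + 5·0 + 9·9 = 151 ≡ 8.
  S_1 = Σ v_i α_i r_i = 4·7·4 + 3·11·8 + 5·9·6 + 5·4·0 + 9·12·9 = 1618 ≡ 6.
  α_i^2 mod 13 = [10, 4, 3, 3, 1].
  S_2 = Σ v_i α_i^2 r_i = 4·10·4 + 3·4·8 + 5·3·6 + 5·3·0 + 9·1·9 = 427 ≡ 11.
  S = (8, 6, 11) ≠ 0, so r is not a codeword (an error is present).
Step 3: locate the error. For a single error e at position i, S_ℓ = v_i·e·α_i^ℓ, so α_err = S_1/S_0.
  S_0^{−1} = 8^{−1} = 5 (mod 13), so α_err = 6·5 = 30 ≡ 4 = α_4. Error position i = 4.
  Consistency check: S_2/S_1 = 11·11 = 121 ≡ 4 = α_err ✓ (single-error assumption holds).
Step 4: error magnitude e = S_0/v_4 = S_0·∏_{j≠4}(α_4 − α_j) = 8·8 = 64 ≡ 12 (mod 13).
Step 5: correct position 4: c_4 = r_4 − e = 0 − 12 ≡ 1 (mod 13). Hence c = [4, 8, 6, 1, 9].
  Check: interpolating c through the α_i gives m(x) = 10 + 1·x (degree < 2) with m(α_i) = c_i for every i, so c is indeed a codeword.


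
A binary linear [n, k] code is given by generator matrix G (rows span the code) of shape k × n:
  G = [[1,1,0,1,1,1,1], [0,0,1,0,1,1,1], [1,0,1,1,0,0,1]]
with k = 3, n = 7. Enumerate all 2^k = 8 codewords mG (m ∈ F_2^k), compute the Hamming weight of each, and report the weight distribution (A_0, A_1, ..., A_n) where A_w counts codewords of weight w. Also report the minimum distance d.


Weight distribution: A_0 = 1, A_2 = 1, A_4 = 5, A_6 = 1. Minimum distance d = 2.

Enumerate all 2^3 = 8 messages m ∈ F_2^3.
For each, compute codeword c = mG in F_2^7, then tally its weight.
  m = 000 → c = 0000000, weight = 0.
  m = 100 → c = 1101111, weight = 6.
  m = 010 → c = 0010111, weight = 4.
  m = 110 → c = 1111000, weight = 4.
  m = 001 → c = 1011001, weight = 4.
  m = 101 → c = 0110110, weight = 4.
  m = 011 → c = 1001110, weight = 4.
  m = 111 → c = 0100001, weight = 2.
Tally weights:
  weight 0: 1 codewords.
  weight 2: 1 codewords.
  weight 4: 5 codewords.
  weight 6: 1 codewords.
Minimum distance d = smallest w > 0 with A_w > 0 = 2.
Sanity: Σ A_w = 8 = 2^3 = 8 ✓.


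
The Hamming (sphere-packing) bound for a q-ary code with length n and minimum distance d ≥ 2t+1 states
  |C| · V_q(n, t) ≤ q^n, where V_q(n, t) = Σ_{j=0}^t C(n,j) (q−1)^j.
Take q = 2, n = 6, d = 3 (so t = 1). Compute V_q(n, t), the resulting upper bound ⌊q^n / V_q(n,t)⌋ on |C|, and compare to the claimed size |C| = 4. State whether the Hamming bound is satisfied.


V_q(n, t) = 7, q^n = 64, Hamming bound = 9, |C| = 4 ≤ bound (satisfied).

Step 1: Compute V_q(n, t) = Σ_{j=0}^1 C(n, j) (q−1)^j.
  j = 0: C(6,0)·(1)^0 = 1·1 = 1.
  j = 1: C(6,1)·(1)^1 = 6·1 = 6.
  V_q(n, t) = 1 + 6 = 7.
Step 2: q^n = 2^6 = 64.
Step 3: Hamming bound ⌊q^n / V_q(n,t)⌋ = ⌊64/7⌋ = 9.
Step 4: Compare |C| = 4 to 9: satisfied.
The claimed |C| lies below the Hamming bound.


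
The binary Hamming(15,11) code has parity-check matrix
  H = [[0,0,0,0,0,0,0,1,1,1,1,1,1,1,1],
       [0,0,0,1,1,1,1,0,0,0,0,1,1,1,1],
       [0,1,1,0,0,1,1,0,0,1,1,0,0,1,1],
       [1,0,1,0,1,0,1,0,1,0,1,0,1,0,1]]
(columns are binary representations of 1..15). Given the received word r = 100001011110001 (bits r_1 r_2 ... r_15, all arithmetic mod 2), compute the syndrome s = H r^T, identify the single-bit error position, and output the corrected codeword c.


s = (1, 0, 0, 0)^T, error position = 8, corrected codeword c = 100001001110001

Compute s = H r^T mod 2 one row at a time:
  s_1 = 1 + 1 + 1 + 1 + 0 + 0 + 0 + 1 = 5 ≡ 1 (mod 2).
  s_2 = 0 + 0 + 1 + 0 + 0 + 0 + 0 + 1 = 2 ≡ 0 (mod 2).
  s_3 = 0 + 0 + 1 + 0 + 1 + 1 + 0 + 1 = 4 ≡ 0 (mod 2).
  s_4 = 1 + 0 + 0 + 0 + 1 + 1 + 0 + 1 = 4 ≡ 0 (mod 2).
s = (1, 0, 0, 0)^T — this equals column 8 of H (binary 1000), so error is at position 8.
Correct: flip bit 8 of r = 100001011110001 to get c = 100001001110001.


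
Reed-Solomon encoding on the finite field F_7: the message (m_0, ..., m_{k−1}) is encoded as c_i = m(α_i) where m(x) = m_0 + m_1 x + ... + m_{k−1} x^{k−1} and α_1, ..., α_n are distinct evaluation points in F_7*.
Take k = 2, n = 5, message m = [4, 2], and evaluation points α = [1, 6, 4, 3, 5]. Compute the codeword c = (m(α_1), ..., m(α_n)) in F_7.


c = [6, 2, 5, 3, 0]

Message polynomial: m(x) = 4 + 2·x (mod 7).
For each evaluation point α_i, compute m(α_i) mod 7:
  α_1 = 1: Horner steps 2 → 6, so m(1) = 6.
  α_2 = 6: Horner steps 2 → 2, so m(6) = 2.
  α_3 = 4: Horner steps 2 → 5, so m(4) = 5.
  α_4 = 3: Horner steps 2 → 3, so m(3) = 3.
  α_5 = 5: Horner steps 2 → 0, so m(5) = 0.
Codeword c = [6, 2, 5, 3, 0] ∈ F_7^5.


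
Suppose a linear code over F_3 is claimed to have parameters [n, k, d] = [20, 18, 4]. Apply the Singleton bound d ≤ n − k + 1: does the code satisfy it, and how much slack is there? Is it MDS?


Singleton RHS = n − k + 1 = 3, slack = -1, bound violated (no such code; not MDS).

Singleton bound: d ≤ n − k + 1.
Here n = 20, k = 18, so n − k + 1 = 3.
Given d = 4, check d ≤ 3: NO.
Slack = (n − k + 1) − d = -1.
The slack is negative: d = 4 exceeds n − k + 1 = 3 by 1, so the Singleton bound is violated and no linear [20, 18, 4]_3 code can exist. In particular it is not MDS (MDS requires d = n − k + 1 exactly).
Description: the claimed parameters are [20, 18, 4]_3; such a code would be impossible (violates the Singleton bound).


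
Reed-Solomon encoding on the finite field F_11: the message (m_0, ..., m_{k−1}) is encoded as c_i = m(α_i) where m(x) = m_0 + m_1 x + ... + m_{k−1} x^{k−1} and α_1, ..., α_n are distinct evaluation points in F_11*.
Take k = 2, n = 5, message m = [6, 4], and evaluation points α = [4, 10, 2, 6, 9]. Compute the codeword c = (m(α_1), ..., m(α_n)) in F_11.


c = [0, 2, 3, 8, 9]

Message polynomial: m(x) = 6 + 4·x (mod 11).
For each evaluation point α_i, compute m(α_i) mod 11:
  α_1 = 4: Horner steps 4 → 0, so m(4) = 0.
  α_2 = 10: Horner steps 4 → 2, so m(10) = 2.
  α_3 = 2: Horner steps 4 → 3, so m(2) = 3.
  α_4 = 6: Horner steps 4 → 8, so m(6) = 8.
  α_5 = 9: Horner steps 4 → 9, so m(9) = 9.
Codeword c = [0, 2, 3, 8, 9] ∈ F_11^5.


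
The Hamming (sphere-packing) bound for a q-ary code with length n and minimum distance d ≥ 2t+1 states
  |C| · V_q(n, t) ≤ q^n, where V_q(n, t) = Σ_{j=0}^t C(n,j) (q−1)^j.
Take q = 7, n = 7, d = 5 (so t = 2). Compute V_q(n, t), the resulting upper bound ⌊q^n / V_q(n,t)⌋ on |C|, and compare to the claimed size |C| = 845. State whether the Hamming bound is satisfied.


V_q(n, t) = 799, q^n = 823543, Hamming bound = 1030, |C| = 845 ≤ bound (satisfied).

Step 1: Compute V_q(n, t) = Σ_{j=0}^2 C(n, j) (q−1)^j.
  j = 0: C(7,0)·(6)^0 = 1·1 = 1.
  j = 1: C(7,1)·(6)^1 = 7·6 = 42.
  j = 2: C(7,2)·(6)^2 = 21·36 = 756.
  V_q(n, t) = 1 + 42 + 756 = 799.
Step 2: q^n = 7^7 = 823543.
Step 3: Hamming bound ⌊q^n / V_q(n,t)⌋ = ⌊823543/799⌋ = 1030.
Step 4: Compare |C| = 845 to 1030: satisfied.
The claimed |C| lies below the Hamming bound.


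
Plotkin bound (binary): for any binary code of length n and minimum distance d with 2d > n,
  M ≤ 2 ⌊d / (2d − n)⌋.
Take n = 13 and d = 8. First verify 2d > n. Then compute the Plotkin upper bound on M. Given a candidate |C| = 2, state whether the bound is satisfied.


Plotkin bound M ≤ 4; given |C| = 2 ≤ bound (satisfied).

Check applicability: 2d = 16, n = 13.
2d − n = 3 > 0, so Plotkin applies.
Compute d/(2d−n) = 8/3 ≈ 2.6667.
⌊d/(2d−n)⌋ = 2.
Plotkin bound: M ≤ 2·2 = 4.
Given |C| = 2, check: satisfied.
This |C| is below the Plotkin bound.


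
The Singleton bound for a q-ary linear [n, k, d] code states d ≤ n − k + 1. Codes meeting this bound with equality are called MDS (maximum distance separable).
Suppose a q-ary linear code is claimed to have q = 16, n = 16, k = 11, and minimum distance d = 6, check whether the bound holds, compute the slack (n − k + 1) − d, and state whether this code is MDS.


Singleton RHS = n − k + 1 = 6, slack = 0, bound satisfied, MDS.

Singleton bound: d ≤ n − k + 1.
Here n = 16, k = 11, so n − k + 1 = 6.
Given d = 6, check d ≤ 6: YES.
Slack = (n − k + 1) − d = 0.
The code is MDS (slack = 0).
Description: the claimed parameters are [16, 11, 6]_16; such a code would be MDS (meets Singleton bound).


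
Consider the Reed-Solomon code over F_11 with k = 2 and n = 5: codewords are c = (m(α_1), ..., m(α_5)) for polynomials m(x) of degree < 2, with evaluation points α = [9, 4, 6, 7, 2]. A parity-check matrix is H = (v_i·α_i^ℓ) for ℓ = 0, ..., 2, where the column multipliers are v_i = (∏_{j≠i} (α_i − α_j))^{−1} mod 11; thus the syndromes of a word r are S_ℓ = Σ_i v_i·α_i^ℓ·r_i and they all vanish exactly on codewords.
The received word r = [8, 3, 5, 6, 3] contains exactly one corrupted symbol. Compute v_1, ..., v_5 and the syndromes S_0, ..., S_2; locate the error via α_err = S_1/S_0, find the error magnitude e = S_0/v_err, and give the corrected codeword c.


S = (7, 3, 6), error at position 5, error magnitude e = 2, c = [8, 3, 5, 6, 1].

Step 1: column multipliers v_i = (∏_{j≠i}(α_i − α_j))^{−1} mod 11.
  i = 1 (α = 9): (9−4)(9−6)(9−7)(9−2) = 5·3·2·7 = 210 ≡ 1, so v_1 = 1^{−1} = 1 (mod 11).
  i = 2 (α = 4): (4−9)(4−6)(4−7)(4−2) = (−5)·(−2)·(−3)·2 = −60 ≡ 6, so v_2 = 6^{−1} = 2 (mod 11).
  i = 3 (α = 6): (6−9)(6−4)(6−7)(6−2) = (−3)·2·(−1)·4 = 24 ≡ 2, so v_3 = 2^{−1} = 6 (mod 11).
  i = 4 (α = 7): (7−9)(7−4)(7−6)(7−2) = (−2)·3·1·5 = −30 ≡ 3, so v_4 = 3^{−1} = 4 (mod 11).
  i = 5 (α = 2): (2−9)(2−4)(2−6)(2−7) = (−7)·(−2)·(−4)·(−5) = 280 ≡ 5, so v_5 = 5^{−1} = 9 (mod 11).
  v = [1, 2, 6, 4, 9].
Step 2: syndromes of r = [8, 3, 5, 6, 3] (all sums mod 11).
  S_0 = Σ v_i r_i = 1·8 + 2·3 + 6·5 + 4·6 + 9·3 = 95 ≡ 7.
  S_1 = Σ v_i α_i r_i = 1·9·8 + 2·4·3 + 6·6·5 + 4·7·6 + 9·2·3 = 498 ≡ 3.
  α_i^2 mod 11 = [4, 5, 3, 5, 4].
  S_2 = Σ v_i α_i^2 r_i = 1·4·8 + 2·5·3 + 6·3·5 + 4·5·6 + 9·4·3 = 380 ≡ 6.
  S = (7, 3, 6) ≠ 0, so r is not a codeword (an error is present).
Step 3: locate the error. For a single error e at position i, S_ℓ = v_i·e·α_i^ℓ, so α_err = S_1/S_0.
  S_0^{−1} = 7^{−1} = 8 (mod 11), so α_err = 3·8 = 24 ≡ 2 = α_5. Error position i = 5.
  Consistency check: S_2/S_1 = 6·4 = 24 ≡ 2 = α_err ✓ (single-error assumption holds).
Step 4: error magnitude e = S_0/v_5 = S_0·∏_{j≠5}(α_5 − α_j) = 7·5 = 35 ≡ 2 (mod 11).
Step 5: correct position 5: c_5 = r_5 − e = 3 − 2 ≡ 1 (mod 11). Hence c = [8, 3, 5, 6, 1].
  Check: interpolating c through the α_i gives m(x) = 10 + 1·x (degree < 2) with m(α_i) = c_i for every i, so c is indeed a codeword.


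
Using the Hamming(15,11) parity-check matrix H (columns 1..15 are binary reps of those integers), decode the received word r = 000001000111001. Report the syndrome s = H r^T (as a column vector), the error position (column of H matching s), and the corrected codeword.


s = (0, 1, 0, 0)^T, error position = 4, corrected codeword c = 000101000111001

Compute s = H r^T mod 2 one row at a time:
  s_1 = 0 + 0 + 1 + 1 + 1 + 0 + 0 + 1 = 4 ≡ 0 (mod 2).
  s_2 = 0 + 0 + 1 + 0 + 1 + 0 + 0 + 1 = 3 ≡ 1 (mod 2).
  s_3 = 0 + 0 + 1 + 0 + 1 + 1 + 0 + 1 = 4 ≡ 0 (mod 2).
  s_4 = 0 + 0 + 0 + 0 + 0 + 1 + 0 + 1 = 2 ≡ 0 (mod 2).
s = (0, 1, 0, 0)^T — this equals column 4 of H (binary 0100), so error is at position 4.
Correct: flip bit 4 of r = 000001000111001 to get c = 000101000111001.


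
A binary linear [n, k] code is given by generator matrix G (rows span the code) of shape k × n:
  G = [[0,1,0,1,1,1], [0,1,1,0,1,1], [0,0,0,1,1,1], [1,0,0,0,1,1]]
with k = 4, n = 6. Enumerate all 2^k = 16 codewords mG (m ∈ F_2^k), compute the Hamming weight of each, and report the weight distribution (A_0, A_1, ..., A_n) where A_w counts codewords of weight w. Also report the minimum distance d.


Weight distribution: A_0 = 1, A_1 = 1, A_2 = 3, A_3 = 6, A_4 = 3, A_5 = 1, A_6 = 1. Minimum distance d = 1.

Enumerate all 2^4 = 16 messages m ∈ F_2^4.
For each, compute codeword c = mG in F_2^6, then tally its weight.
  m = 0000 → c = 000000, weight = 0.
  m = 1000 → c = 010111, weight = 4.
  m = 0100 → c = 011011, weight = 4.
  m = 1100 → c = 001100, weight = 2.
  m = 0010 → c = 000111, weight = 3.
  m = 1010 → c = 010000, weight = 1.
  m = 0110 → c = 011100, weight = 3.
  m = 1110 → c = 001011, weight = 3.
  m = 0001 → c = 100011, weight = 3.
  m = 1001 → c = 110100, weight = 3.
  m = 0101 → c = 111000, weight = 3.
  m = 1101 → c = 101111, weight = 5.
  m = 0011 → c = 100100, weight = 2.
  m = 1011 → c = 110011, weight = 4.
  m = 0111 → c = 111111, weight = 6.
  m = 1111 → c = 101000, weight = 2.
Tally weights:
  weight 0: 1 codewords.
  weight 1: 1 codewords.
  weight 2: 3 codewords.
  weight 3: 6 codewords.
  weight 4: 3 codewords.
  weight 5: 1 codewords.
  weight 6: 1 codewords.
Minimum distance d = smallest w > 0 with A_w > 0 = 1.
Sanity: Σ A_w = 16 = 2^4 = 16 ✓.


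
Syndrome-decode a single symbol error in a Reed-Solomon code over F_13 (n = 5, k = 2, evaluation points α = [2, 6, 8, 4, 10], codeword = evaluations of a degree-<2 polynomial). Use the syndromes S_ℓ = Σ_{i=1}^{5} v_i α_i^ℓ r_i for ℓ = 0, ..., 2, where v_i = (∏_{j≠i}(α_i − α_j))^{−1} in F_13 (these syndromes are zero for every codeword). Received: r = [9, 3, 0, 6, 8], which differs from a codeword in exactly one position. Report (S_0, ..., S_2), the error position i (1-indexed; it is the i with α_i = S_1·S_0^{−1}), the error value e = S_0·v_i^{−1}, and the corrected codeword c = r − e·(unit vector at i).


S = (9, 12, 3), error at position 5, error magnitude e = 11, c = [9, 3, 0, 6, 10].

Step 1: column multipliers v_i = (∏_{j≠i}(α_i − α_j))^{−1} mod 13.
  i = 1 (α = 2): (2−6)(2−8)(2−4)(2−10) = (−4)·(−6)·(−2)·(−8) = 384 ≡ 7, so v_1 = 7^{−1} = 2 (mod 13).
  i = 2 (α = 6): (6−2)(6−8)(6−4)(6−10) = 4·(−2)·2·(−4) = 64 ≡ 12, so v_2 = 12^{−1} = 12 (mod 13).
  i = 3 (α = 8): (8−2)(8−6)(8−4)(8−10) = 6·2·4·(−2) = −96 ≡ 8, so v_3 = 8^{−1} = 5 (mod 13).
  i = 4 (α = 4): (4−2)(4−6)(4−8)(4−10) = 2·(−2)·(−4)·(−6) = −96 ≡ 8, so v_4 = 8^{−1} = 5 (mod 13).
  i = 5 (α = 10): (10−2)(10−6)(10−8)(10−4) = 8·4·2·6 = 384 ≡ 7, so v_5 = 7^{−1} = 2 (mod 13).
  v = [2, 12, 5, 5, 2].
Step 2: syndromes of r = [9, 3, 0, 6, 8] (all sums mod 13).
  S_0 = Σ v_i r_i = 2·9 + 12·3 + 5·0 + 5·6 + 2·8 = 100 ≡ 9.
  S_1 = Σ v_i α_i r_i = 2·2·9 + 12·6·3 + 5·8·0 + 5·4·6 + 2·10·8 = 532 ≡ 12.
  α_i^2 mod 13 = [4, 10, 12, 3, 9].
  S_2 = Σ v_i α_i^2 r_i = 2·4·9 + 12·10·3 + 5·12·0 + 5·3·6 + 2·9·8 = 666 ≡ 3.
  S = (9, 12, 3) ≠ 0, so r is not a codeword (an error is present).
Step 3: locate the error. For a single error e at position i, S_ℓ = v_i·e·α_i^ℓ, so α_err = S_1/S_0.
  S_0^{−1} = 9^{−1} = 3 (mod 13), so α_err = 12·3 = 36 ≡ 10 = α_5. Error position i = 5.
  Consistency check: S_2/S_1 = 3·12 = 36 ≡ 10 = α_err ✓ (single-error assumption holds).
Step 4: error magnitude e = S_0/v_5 = S_0·∏_{j≠5}(α_5 − α_j) = 9·7 = 63 ≡ 11 (mod 13).
Step 5: correct position 5: c_5 = r_5 − e = 8 − 11 ≡ 10 (mod 13). Hence c = [9, 3, 0, 6, 10].
  Check: interpolating c through the α_i gives m(x) = 12 + 5·x (degree < 2) with m(α_i) = c_i for every i, so c is indeed a codeword.


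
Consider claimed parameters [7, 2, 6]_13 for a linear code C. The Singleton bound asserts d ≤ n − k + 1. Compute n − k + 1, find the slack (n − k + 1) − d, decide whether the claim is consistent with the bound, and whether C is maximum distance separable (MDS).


Singleton RHS = n − k + 1 = 6, slack = 0, bound satisfied, MDS.

Singleton bound: d ≤ n − k + 1.
Here n = 7, k = 2, so n − k + 1 = 6.
Given d = 6, check d ≤ 6: YES.
Slack = (n − k + 1) − d = 0.
The code is MDS (slack = 0).
Description: the claimed parameters are [7, 2, 6]_13; such a code would be MDS (meets Singleton bound).


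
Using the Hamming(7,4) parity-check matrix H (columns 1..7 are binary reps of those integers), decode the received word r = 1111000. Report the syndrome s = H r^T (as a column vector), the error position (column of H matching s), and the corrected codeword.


s = (1, 0, 0)^T, error position = 4, corrected codeword c = 1110000

Compute s = H r^T mod 2 one row at a time:
  s_1 = 1 + 0 + 0 + 0 = 1 ≡ 1 (mod 2).
  s_2 = 1 + 1 + 0 + 0 = 2 ≡ 0 (mod 2).
  s_3 = 1 + 1 + 0 + 0 = 2 ≡ 0 (mod 2).
s = (1, 0, 0)^T — this equals column 4 of H (binary 100), so error is at position 4.
Correct: flip bit 4 of r = 1111000 to get c = 1110000.


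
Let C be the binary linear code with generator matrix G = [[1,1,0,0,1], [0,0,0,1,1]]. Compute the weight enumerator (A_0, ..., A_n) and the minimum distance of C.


Weight distribution: A_0 = 1, A_2 = 1, A_3 = 2. Minimum distance d = 2.

Enumerate all 2^2 = 4 messages m ∈ F_2^2.
For each, compute codeword c = mG in F_2^5, then tally its weight.
  m = 00 → c = 00000, weight = 0.
  m = 10 → c = 11001, weight = 3.
  m = 01 → c = 00011, weight = 2.
  m = 11 → c = 11010, weight = 3.
Tally weights:
  weight 0: 1 codewords.
  weight 2: 1 codewords.
  weight 3: 2 codewords.
Minimum distance d = smallest w > 0 with A_w > 0 = 2.
Sanity: Σ A_w = 4 = 2^2 = 4 ✓.


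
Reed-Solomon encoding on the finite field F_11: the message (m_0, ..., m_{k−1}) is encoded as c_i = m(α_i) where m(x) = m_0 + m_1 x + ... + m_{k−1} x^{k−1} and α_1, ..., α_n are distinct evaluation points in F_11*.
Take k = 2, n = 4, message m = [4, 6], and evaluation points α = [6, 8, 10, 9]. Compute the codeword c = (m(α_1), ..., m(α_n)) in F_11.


c = [7, 8, 9, 3]

Message polynomial: m(x) = 4 + 6·x (mod 11).
For each evaluation point α_i, compute m(α_i) mod 11:
  α_1 = 6: Horner steps 6 → 7, so m(6) = 7.
  α_2 = 8: Horner steps 6 → 8, so m(8) = 8.
  α_3 = 10: Horner steps 6 → 9, so m(10) = 9.
  α_4 = 9: Horner steps 6 → 3, so m(9) = 3.
Codeword c = [7, 8, 9, 3] ∈ F_11^4.


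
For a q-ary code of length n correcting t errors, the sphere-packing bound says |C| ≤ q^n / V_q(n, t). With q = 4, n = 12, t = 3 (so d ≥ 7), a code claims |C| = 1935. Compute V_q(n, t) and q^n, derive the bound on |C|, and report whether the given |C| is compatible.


V_q(n, t) = 6571, q^n = 16777216, Hamming bound = 2553, |C| = 1935 ≤ bound (satisfied).

Step 1: Compute V_q(n, t) = Σ_{j=0}^3 C(n, j) (q−1)^j.
  j = 0: C(12,0)·(3)^0 = 1·1 = 1.
  j = 1: C(12,1)·(3)^1 = 12·3 = 36.
  j = 2: C(12,2)·(3)^2 = 66·9 = 594.
  j = 3: C(12,3)·(3)^3 = 220·27 = 5940.
  V_q(n, t) = 1 + 36 + 594 + 5940 = 6571.
Step 2: q^n = 4^12 = 16777216.
Step 3: Hamming bound ⌊q^n / V_q(n,t)⌋ = ⌊16777216/6571⌋ = 2553.
Step 4: Compare |C| = 1935 to 2553: satisfied.
The claimed |C| lies below the Hamming bound.


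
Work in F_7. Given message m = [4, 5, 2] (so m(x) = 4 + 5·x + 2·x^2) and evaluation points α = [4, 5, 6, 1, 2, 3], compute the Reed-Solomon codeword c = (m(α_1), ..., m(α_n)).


c = [0, 2, 1, 4, 1, 2]

Message polynomial: m(x) = 4 + 5·x + 2·x^2 (mod 7).
For each evaluation point α_i, compute m(α_i) mod 7:
  α_1 = 4: Horner steps 2 → 6 → 0, so m(4) = 0.
  α_2 = 5: Horner steps 2 → 1 → 2, so m(5) = 2.
  α_3 = 6: Horner steps 2 → 3 → 1, so m(6) = 1.
  α_4 = 1: Horner steps 2 → 0 → 4, so m(1) = 4.
  α_5 = 2: Horner steps 2 → 2 → 1, so m(2) = 1.
  α_6 = 3: Horner steps 2 → 4 → 2, so m(3) = 2.
Codeword c = [0, 2, 1, 4, 1, 2] ∈ F_7^6.


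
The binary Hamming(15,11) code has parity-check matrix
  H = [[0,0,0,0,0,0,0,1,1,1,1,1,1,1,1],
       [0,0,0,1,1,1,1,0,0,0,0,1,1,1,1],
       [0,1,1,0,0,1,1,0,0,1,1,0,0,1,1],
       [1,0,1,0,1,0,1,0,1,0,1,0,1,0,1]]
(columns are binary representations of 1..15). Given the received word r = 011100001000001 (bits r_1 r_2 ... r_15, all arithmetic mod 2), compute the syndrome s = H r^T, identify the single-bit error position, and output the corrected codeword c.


s = (0, 0, 1, 1)^T, error position = 3, corrected codeword c = 010100001000001

Compute s = H r^T mod 2 one row at a time:
  s_1 = 0 + 1 + 0 + 0 + 0 + 0 + 0 + 1 = 2 ≡ 0 (mod 2).
  s_2 = 1 + 0 + 0 + 0 + 0 + 0 + 0 + 1 = 2 ≡ 0 (mod 2).
  s_3 = 1 + 1 + 0 + 0 + 0 + 0 + 0 + 1 = 3 ≡ 1 (mod 2).
  s_4 = 0 + 1 + 0 + 0 + 1 + 0 + 0 + 1 = 3 ≡ 1 (mod 2).
s = (0, 0, 1, 1)^T — this equals column 3 of H (binary 0011), so error is at position 3.
Correct: flip bit 3 of r = 011100001000001 to get c = 010100001000001.


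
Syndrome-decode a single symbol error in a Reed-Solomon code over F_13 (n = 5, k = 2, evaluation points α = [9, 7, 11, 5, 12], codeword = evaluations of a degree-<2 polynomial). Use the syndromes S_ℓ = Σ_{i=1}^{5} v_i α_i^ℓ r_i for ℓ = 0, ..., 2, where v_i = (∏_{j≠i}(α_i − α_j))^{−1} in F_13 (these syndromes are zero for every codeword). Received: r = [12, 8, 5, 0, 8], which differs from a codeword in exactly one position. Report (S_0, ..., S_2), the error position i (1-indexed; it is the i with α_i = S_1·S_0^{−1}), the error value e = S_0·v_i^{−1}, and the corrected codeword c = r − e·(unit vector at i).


S = (12, 6, 3), error at position 2, error magnitude e = 2, c = [12, 6, 5, 0, 8].

Step 1: column multipliers v_i = (∏_{j≠i}(α_i − α_j))^{−1} mod 13.
  i = 1 (α = 9): (9−7)(9−11)(9−5)(9−12) = 2·(−2)·4·(−3) = 48 ≡ 9, so v_1 = 9^{−1} = 3 (mod 13).
  i = 2 (α = 7): (7−9)(7−11)(7−5)(7−12) = (−2)·(−4)·2·(−5) = −80 ≡ 11, so v_2 = 11^{−1} = 6 (mod 13).
  i = 3 (α = 11): (11−9)(11−7)(11−5)(11−12) = 2·4·6·(−1) = −48 ≡ 4, so v_3 = 4^{−1} = 10 (mod 13).
  i = 4 (α = 5): (5−9)(5−7)(5−11)(5−12) = (−4)·(−2)·(−6)·(−7) = 336 ≡ 11, so v_4 = 11^{−1} = 6 (mod 13).
  i = 5 (α = 12): (12−9)(12−7)(12−11)(12−5) = 3·5·1·7 = 105 ≡ 1, so v_5 = 1^{−1} = 1 (mod 13).
  v = [3, 6, 10, 6, 1].
Step 2: syndromes of r = [12, 8, 5, 0, 8] (all sums mod 13).
  S_0 = Σ v_i r_i = 3·12 + 6·8 + 10·5 + 6·0 + 1·8 = 142 ≡ 12.
  S_1 = Σ v_i α_i r_i = 3·9·12 + 6·7·8 + 10·11·5 + 6·5·0 + 1·12·8 = 1306 ≡ 6.
  α_i^2 mod 13 = [3, 10, 4, 12, 1].
  S_2 = Σ v_i α_i^2 r_i = 3·3·12 + 6·10·8 + 10·4·5 + 6·12·0 + 1·1·8 = 796 ≡ 3.
  S = (12, 6, 3) ≠ 0, so r is not a codeword (an error is present).
Step 3: locate the error. For a single error e at position i, S_ℓ = v_i·e·α_i^ℓ, so α_err = S_1/S_0.
  S_0^{−1} = 12^{−1} = 12 (mod 13), so α_err = 6·12 = 72 ≡ 7 = α_2. Error position i = 2.
  Consistency check: S_2/S_1 = 3·11 = 33 ≡ 7 = α_err ✓ (single-error assumption holds).
Step 4: error magnitude e = S_0/v_2 = S_0·∏_{j≠2}(α_2 − α_j) = 12·11 = 132 ≡ 2 (mod 13).
Step 5: correct position 2: c_2 = r_2 − e = 8 − 2 ≡ 6 (mod 13). Hence c = [12, 6, 5, 0, 8].
  Check: interpolating c through the α_i gives m(x) = 11 + 3·x (degree < 2) with m(α_i) = c_i for every i, so c is indeed a codeword.


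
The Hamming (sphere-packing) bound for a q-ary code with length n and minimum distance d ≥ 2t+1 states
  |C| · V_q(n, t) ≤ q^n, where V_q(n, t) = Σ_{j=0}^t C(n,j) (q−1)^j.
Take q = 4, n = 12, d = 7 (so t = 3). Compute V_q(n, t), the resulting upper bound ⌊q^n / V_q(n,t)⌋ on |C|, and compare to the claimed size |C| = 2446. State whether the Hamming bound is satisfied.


V_q(n, t) = 6571, q^n = 16777216, Hamming bound = 2553, |C| = 2446 ≤ bound (satisfied).

Step 1: Compute V_q(n, t) = Σ_{j=0}^3 C(n, j) (q−1)^j.
  j = 0: C(12,0)·(3)^0 = 1·1 = 1.
  j = 1: C(12,1)·(3)^1 = 12·3 = 36.
  j = 2: C(12,2)·(3)^2 = 66·9 = 594.
  j = 3: C(12,3)·(3)^3 = 220·27 = 5940.
  V_q(n, t) = 1 + 36 + 594 + 5940 = 6571.
Step 2: q^n = 4^12 = 16777216.
Step 3: Hamming bound ⌊q^n / V_q(n,t)⌋ = ⌊16777216/6571⌋ = 2553.
Step 4: Compare |C| = 2446 to 2553: satisfied.
The claimed |C| lies below the Hamming bound.


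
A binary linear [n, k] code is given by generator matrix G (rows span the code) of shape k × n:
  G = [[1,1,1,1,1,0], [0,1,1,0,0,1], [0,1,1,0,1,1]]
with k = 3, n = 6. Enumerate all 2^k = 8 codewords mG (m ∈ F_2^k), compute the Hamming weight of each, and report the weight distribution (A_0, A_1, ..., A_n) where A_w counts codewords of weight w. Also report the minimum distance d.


Weight distribution: A_0 = 1, A_1 = 1, A_3 = 2, A_4 = 3, A_5 = 1. Minimum distance d = 1.

Enumerate all 2^3 = 8 messages m ∈ F_2^3.
For each, compute codeword c = mG in F_2^6, then tally its weight.
  m = 000 → c = 000000, weight = 0.
  m = 100 → c = 111110, weight = 5.
  m = 010 → c = 011001, weight = 3.
  m = 110 → c = 100111, weight = 4.
  m = 001 → c = 011011, weight = 4.
  m = 101 → c = 100101, weight = 3.
  m = 011 → c = 000010, weight = 1.
  m = 111 → c = 111100, weight = 4.
Tally weights:
  weight 0: 1 codewords.
  weight 1: 1 codewords.
  weight 3: 2 codewords.
  weight 4: 3 codewords.
  weight 5: 1 codewords.
Minimum distance d = smallest w > 0 with A_w > 0 = 1.
Sanity: Σ A_w = 8 = 2^3 = 8 ✓.


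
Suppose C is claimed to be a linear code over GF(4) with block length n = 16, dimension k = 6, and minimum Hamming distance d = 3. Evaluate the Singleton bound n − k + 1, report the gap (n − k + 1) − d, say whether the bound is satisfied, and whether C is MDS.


Singleton RHS = n − k + 1 = 11, slack = 8, bound satisfied, not MDS.

Singleton bound: d ≤ n − k + 1.
Here n = 16, k = 6, so n − k + 1 = 11.
Given d = 3, check d ≤ 11: YES.
Slack = (n − k + 1) − d = 8.
The code is NOT MDS (slack = 8 > 0).
Description: the claimed parameters are [16, 6, 3]_4; such a code would be non-MDS.
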